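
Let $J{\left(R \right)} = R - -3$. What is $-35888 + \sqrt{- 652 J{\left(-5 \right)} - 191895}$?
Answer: $-35888 + i \sqrt{190591} \approx -35888.0 + 436.57 i$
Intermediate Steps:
$J{\left(R \right)} = 3 + R$ ($J{\left(R \right)} = R + 3 = 3 + R$)
$-35888 + \sqrt{- 652 J{\left(-5 \right)} - 191895} = -35888 + \sqrt{- 652 \left(3 - 5\right) - 191895} = -35888 + \sqrt{\left(-652\right) \left(-2\right) - 191895} = -35888 + \sqrt{1304 - 191895} = -35888 + \sqrt{-190591} = -35888 + i \sqrt{190591}$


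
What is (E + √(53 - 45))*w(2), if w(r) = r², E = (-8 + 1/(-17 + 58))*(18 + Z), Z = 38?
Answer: -73248/41 + 8*√2 ≈ -1775.2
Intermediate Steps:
E = -18312/41 (E = (-8 + 1/(-17 + 58))*(18 + 38) = (-8 + 1/41)*56 = -327/41*56 = -18312/41 ≈ -446.63)
(E + √(53 - 45))*w(2) = (-18312/41 + √(53 - 45))*2² = (-18312/41 + √8)*4 = (-18312/41 + 2*√2)*4 = -73248/41 + 8*√2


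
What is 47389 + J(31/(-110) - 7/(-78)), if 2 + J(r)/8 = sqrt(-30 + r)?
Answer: 47373 + 8*I*sqrt(138914490)/2145 ≈ 47373.0 + 43.958*I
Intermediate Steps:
J(r) = -16 + 8*sqrt(-30 + r)
47389 + J(31/(-110) - 7/(-78)) = 47389 + (-16 + 8*sqrt(-30 + (31/(-110) - 7/(-78)))) = 47389 + (-16 + 8*sqrt(-30 + (31*(-1/110) - 7*(-1/78)))) = 47389 + (-16 + 8*sqrt(-30 + (-31/110 + 7/78))) = 47389 + (-16 + 8*sqrt(-30 - 412/2145)) = 47389 + (-16 + 8*sqrt(-64762/2145)) = 47389 + (-16 + 8*(I*sqrt(138914490)/2145)) = 47389 + (-16 + 8*I*sqrt(138914490)/2145) = 47373 + 8*I*sqrt(138914490)/2145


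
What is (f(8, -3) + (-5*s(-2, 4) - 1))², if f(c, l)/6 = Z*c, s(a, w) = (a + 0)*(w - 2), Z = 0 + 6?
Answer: 94249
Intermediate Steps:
Z = 6
s(a, w) = a*(-2 + w)
f(c, l) = 36*c (f(c, l) = 6*(6*c) = 36*c)
(f(8, -3) + (-5*s(-2, 4) - 1))² = (36*8 + (-(-10)*(-2 + 4) - 1))² = (288 + (-(-10)*2 - 1))² = (288 + (-5*(-4) - 1))² = (288 + (20 - 1))² = (288 + 19)² = 307² = 94249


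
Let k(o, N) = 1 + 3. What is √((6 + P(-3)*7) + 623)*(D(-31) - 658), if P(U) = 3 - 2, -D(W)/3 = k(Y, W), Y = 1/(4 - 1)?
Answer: -1340*√159 ≈ -16897.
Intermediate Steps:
Y = ⅓ (Y = 1/3 = ⅓ ≈ 0.33333)
k(o, N) = 4
D(W) = -12 (D(W) = -3*4 = -12)
P(U) = 1
√((6 + P(-3)*7) + 623)*(D(-31) - 658) = √((6 + 1*7) + 623)*(-12 - 658) = √((6 + 7) + 623)*(-670) = √(13 + 623)*(-670) = √636*(-670) = (2*√159)*(-670) = -1340*√159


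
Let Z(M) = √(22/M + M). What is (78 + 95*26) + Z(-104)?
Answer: 2548 + I*√70447/26 ≈ 2548.0 + 10.208*I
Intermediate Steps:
Z(M) = √(M + 22/M)
(78 + 95*26) + Z(-104) = (78 + 95*26) + √(-104 + 22/(-104)) = (78 + 2470) + √(-104 + 22*(-1/104)) = 2548 + √(-104 - 11/52) = 2548 + √(-5419/52) = 2548 + I*√70447/26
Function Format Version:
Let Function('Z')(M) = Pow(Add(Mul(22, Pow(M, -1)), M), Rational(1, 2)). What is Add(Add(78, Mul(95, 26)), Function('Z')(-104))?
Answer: Add(2548, Mul(Rational(1, 26), I, Pow(70447, Rational(1, 2)))) ≈ Add(2548.0, Mul(10.208, I))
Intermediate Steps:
Function('Z')(M) = Pow(Add(M, Mul(22, Pow(M, -1))), Rational(1, 2))
Add(Add(78, Mul(95, 26)), Function('Z')(-104)) = Add(Add(78, Mul(95, 26)), Pow(Add(-104, Mul(22, Pow(-104, -1))), Rational(1, 2))) = Add(Add(78, 2470), Pow(Add(-104, Mul(22, Rational(-1, 104))), Rational(1, 2))) = Add(2548, Pow(Add(-104, Rational(-11, 52)), Rational(1, 2))) = Add(2548, Pow(Rational(-5419, 52), Rational(1, 2))) = Add(2548, Mul(Rational(1, 26), I, Pow(70447, Rational(1, 2))))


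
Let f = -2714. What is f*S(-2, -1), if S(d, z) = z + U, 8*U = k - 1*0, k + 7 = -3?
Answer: 12213/2 ≈ 6106.5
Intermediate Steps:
k = -10 (k = -7 - 3 = -10)
U = -5/4 (U = (-10 - 1*0)/8 = (-10 + 0)/8 = (⅛)*(-10) = -5/4 ≈ -1.2500)
S(d, z) = -5/4 + z (S(d, z) = z - 5/4 = -5/4 + z)
f*S(-2, -1) = -2714*(-5/4 - 1) = -2714*(-9/4) = 12213/2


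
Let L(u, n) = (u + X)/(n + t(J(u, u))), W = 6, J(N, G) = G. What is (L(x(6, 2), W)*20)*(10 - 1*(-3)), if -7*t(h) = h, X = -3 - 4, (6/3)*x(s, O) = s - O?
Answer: -455/2 ≈ -227.50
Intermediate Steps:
x(s, O) = s/2 - O/2 (x(s, O) = (s - O)/2 = s/2 - O/2)
X = -7
t(h) = -h/7
L(u, n) = (-7 + u)/(n - u/7) (L(u, n) = (u - 7)/(n - u/7) = (-7 + u)/(n - u/7))
(L(x(6, 2), W)*20)*(10 - 1*(-3)) = ((7*(-7 + ((½)*6 - ½*2))/(-((½)*6 - ½*2) + 7*6))*20)*(10 - 1*(-3)) = ((7*(-7 + (3 - 1))/(-(3 - 1) + 42))*20)*(10 + 3) = ((7*(-7 + 2)/(-1*2 + 42))*20)*13 = ((7*(-5)/(-2 + 42))*20)*13 = ((7*(-5)/40)*20)*13 = ((7*(1/40)*(-5))*20)*13 = -7/8*20*13 = -35/2*13 = -455/2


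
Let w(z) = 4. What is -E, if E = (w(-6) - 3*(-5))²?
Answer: -361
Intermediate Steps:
E = 361 (E = (4 - 3*(-5))² = (4 + 15)² = 19² = 361)
-E = -1*361 = -361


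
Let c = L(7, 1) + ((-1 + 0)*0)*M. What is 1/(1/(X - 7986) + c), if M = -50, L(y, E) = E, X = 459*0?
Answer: 7986/7985 ≈ 1.0001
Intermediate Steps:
X = 0
c = 1 (c = 1 + ((-1 + 0)*0)*(-50) = 1 - 1*0*(-50) = 1 + 0*(-50) = 1 + 0 = 1)
1/(1/(X - 7986) + c) = 1/(1/(0 - 7986) + 1) = 1/(1/(-7986) + 1) = 1/(-1/7986 + 1) = 1/(7985/7986) = 7986/7985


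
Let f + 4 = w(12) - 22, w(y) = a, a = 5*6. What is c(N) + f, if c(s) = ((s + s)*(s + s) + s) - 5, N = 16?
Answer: 1039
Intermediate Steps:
a = 30
w(y) = 30
c(s) = -5 + s + 4*s² (c(s) = ((2*s)*(2*s) + s) - 5 = (4*s² + s) - 5 = (s + 4*s²) - 5 = -5 + s + 4*s²)
f = 4 (f = -4 + (30 - 22) = -4 + 8 = 4)
c(N) + f = (-5 + 16 + 4*16²) + 4 = (-5 + 16 + 4*256) + 4 = (-5 + 16 + 1024) + 4 = 1035 + 4 = 1039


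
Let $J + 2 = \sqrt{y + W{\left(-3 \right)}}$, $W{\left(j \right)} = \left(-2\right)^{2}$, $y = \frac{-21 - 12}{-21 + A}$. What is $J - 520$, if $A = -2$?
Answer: $-522 + \frac{5 \sqrt{115}}{23} \approx -519.67$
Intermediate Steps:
$y = \frac{33}{23}$ ($y = \frac{-21 - 12}{-21 - 2} = - \frac{33}{-23} = \left(-33\right) \left(- \frac{1}{23}\right) = \frac{33}{23} \approx 1.4348$)
$W{\left(j \right)} = 4$
$J = -2 + \frac{5 \sqrt{115}}{23}$ ($J = -2 + \sqrt{\frac{33}{23} + 4} = -2 + \sqrt{\frac{125}{23}} = -2 + \frac{5 \sqrt{115}}{23} \approx 0.33126$)
$J - 520 = \left(-2 + \frac{5 \sqrt{115}}{23}\right) - 520 = -522 + \frac{5 \sqrt{115}}{23}$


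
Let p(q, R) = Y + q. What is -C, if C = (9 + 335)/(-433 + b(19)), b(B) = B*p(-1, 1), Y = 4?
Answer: 43/47 ≈ 0.91489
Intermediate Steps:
p(q, R) = 4 + q
b(B) = 3*B (b(B) = B*(4 - 1) = B*3 = 3*B)
C = -43/47 (C = (9 + 335)/(-433 + 3*19) = 344/(-433 + 57) = 344/(-376) = 344*(-1/376) = -43/47 ≈ -0.91489)
-C = -1*(-43/47) = 43/47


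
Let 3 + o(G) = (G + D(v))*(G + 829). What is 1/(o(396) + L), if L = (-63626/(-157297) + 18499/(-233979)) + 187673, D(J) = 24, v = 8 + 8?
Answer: 69573147/48852199270409 ≈ 1.4242e-6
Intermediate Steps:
v = 16
L = 13057023858350/69573147 (L = (-63626*(-1/157297) + 18499*(-1/233979)) + 187673 = (63626/157297 - 18499/233979) + 187673 = 22641419/69573147 + 187673 = 13057023858350/69573147 ≈ 1.8767e+5)
o(G) = -3 + (24 + G)*(829 + G) (o(G) = -3 + (G + 24)*(G + 829) = -3 + (24 + G)*(829 + G))
1/(o(396) + L) = 1/((19893 + 396² + 853*396) + 13057023858350/69573147) = 1/((19893 + 156816 + 337788) + 13057023858350/69573147) = 1/(514497 + 13057023858350/69573147) = 1/(48852199270409/69573147) = 69573147/48852199270409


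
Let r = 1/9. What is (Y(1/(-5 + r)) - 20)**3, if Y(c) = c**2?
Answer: -57686957511119/7256313856 ≈ -7949.9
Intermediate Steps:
r = 1/9 ≈ 0.11111
(Y(1/(-5 + r)) - 20)**3 = ((1/(-5 + 1/9))**2 - 20)**3 = ((1/(-44/9))**2 - 20)**3 = ((-9/44)**2 - 20)**3 = (81/1936 - 20)**3 = (-38639/1936)**3 = -57686957511119/7256313856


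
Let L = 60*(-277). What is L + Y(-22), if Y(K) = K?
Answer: -16642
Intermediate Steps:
L = -16620
L + Y(-22) = -16620 - 22 = -16642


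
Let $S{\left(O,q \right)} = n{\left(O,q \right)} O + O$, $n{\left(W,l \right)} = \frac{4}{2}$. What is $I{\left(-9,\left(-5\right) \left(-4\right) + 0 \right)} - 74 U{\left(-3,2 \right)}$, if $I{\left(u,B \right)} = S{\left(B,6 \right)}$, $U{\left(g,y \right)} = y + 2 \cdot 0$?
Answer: $-88$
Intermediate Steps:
$n{\left(W,l \right)} = 2$ ($n{\left(W,l \right)} = 4 \cdot \frac{1}{2} = 2$)
$U{\left(g,y \right)} = y$ ($U{\left(g,y \right)} = y + 0 = y$)
$S{\left(O,q \right)} = 3 O$ ($S{\left(O,q \right)} = 2 O + O = 3 O$)
$I{\left(u,B \right)} = 3 B$
$I{\left(-9,\left(-5\right) \left(-4\right) + 0 \right)} - 74 U{\left(-3,2 \right)} = 3 \left(\left(-5\right) \left(-4\right) + 0\right) - 148 = 3 \left(20 + 0\right) - 148 = 3 \cdot 20 - 148 = 60 - 148 = -88$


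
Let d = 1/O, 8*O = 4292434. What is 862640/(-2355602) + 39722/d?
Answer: 50204964077971797/2355602 ≈ 2.1313e+10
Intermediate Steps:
O = 2146217/4 (O = (1/8)*4292434 = 2146217/4 ≈ 5.3655e+5)
d = 4/2146217 (d = 1/(2146217/4) = 4/2146217 ≈ 1.8637e-6)
862640/(-2355602) + 39722/d = 862640/(-2355602) + 39722/(4/2146217) = 862640*(-1/2355602) + 39722*(2146217/4) = -431320/1177801 + 42626015837/2 = 50204964077971797/2355602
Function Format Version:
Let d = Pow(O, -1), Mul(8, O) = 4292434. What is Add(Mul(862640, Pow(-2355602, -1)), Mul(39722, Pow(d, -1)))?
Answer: Rational(50204964077971797, 2355602) ≈ 2.1313e+10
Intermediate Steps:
O = Rational(2146217, 4) (O = Mul(Rational(1, 8), 4292434) = Rational(2146217, 4) ≈ 5.3655e+5)
d = Rational(4, 2146217) (d = Pow(Rational(2146217, 4), -1) = Rational(4, 2146217) ≈ 1.8637e-6)
Add(Mul(862640, Pow(-2355602, -1)), Mul(39722, Pow(d, -1))) = Add(Mul(862640, Pow(-2355602, -1)), Mul(39722, Pow(Rational(4, 2146217), -1))) = Add(Mul(862640, Rational(-1, 2355602)), Mul(39722, Rational(2146217, 4))) = Add(Rational(-431320, 1177801), Rational(42626015837, 2)) = Rational(50204964077971797, 2355602)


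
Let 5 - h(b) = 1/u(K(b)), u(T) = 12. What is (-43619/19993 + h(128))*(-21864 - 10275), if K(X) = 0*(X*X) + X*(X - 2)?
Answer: -7029431367/79972 ≈ -87899.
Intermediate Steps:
K(X) = X*(-2 + X) (K(X) = 0*X**2 + X*(-2 + X) = 0 + X*(-2 + X) = X*(-2 + X))
h(b) = 59/12 (h(b) = 5 - 1/12 = 59/12)
(-43619/19993 + h(128))*(-21864 - 10275) = (-43619/19993 + 59/12)*(-21864 - 10275) = (-43619*1/19993 + 59/12)*(-32139) = (-43619/19993 + 59/12)*(-32139) = (656159/239916)*(-32139) = -7029431367/79972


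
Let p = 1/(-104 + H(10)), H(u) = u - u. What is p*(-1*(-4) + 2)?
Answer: -3/52 ≈ -0.057692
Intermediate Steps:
H(u) = 0
p = -1/104 (p = 1/(-104 + 0) = 1/(-104) = -1/104 ≈ -0.0096154)
p*(-1*(-4) + 2) = -(-1*(-4) + 2)/104 = -(4 + 2)/104 = -1/104*6 = -3/52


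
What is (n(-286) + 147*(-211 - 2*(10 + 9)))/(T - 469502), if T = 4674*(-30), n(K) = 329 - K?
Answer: 17994/304861 ≈ 0.059024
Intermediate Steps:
T = -140220
(n(-286) + 147*(-211 - 2*(10 + 9)))/(T - 469502) = ((329 - 1*(-286)) + 147*(-211 - 2*(10 + 9)))/(-140220 - 469502) = ((329 + 286) + 147*(-211 - 2*19))/(-609722) = (615 + 147*(-211 - 38))*(-1/609722) = (615 + 147*(-249))*(-1/609722) = (615 - 36603)*(-1/609722) = -35988*(-1/609722) = 17994/304861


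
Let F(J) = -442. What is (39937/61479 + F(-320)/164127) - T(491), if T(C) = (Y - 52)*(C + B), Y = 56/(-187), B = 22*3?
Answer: 1665699212745719/57178728387 ≈ 29131.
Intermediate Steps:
B = 66
Y = -56/187 (Y = 56*(-1/187) = -56/187 ≈ -0.29947)
T(C) = -58680/17 - 9780*C/187 (T(C) = (-56/187 - 52)*(C + 66) = -9780*(66 + C)/187 = -58680/17 - 9780*C/187)
(39937/61479 + F(-320)/164127) - T(491) = (39937/61479 - 442/164127) - (-58680/17 - 9780/187*491) = (39937*(1/61479) - 442*1/164127) - (-58680/17 - 4801980/187) = (39937/61479 - 442/164127) - 1*(-5447460/187) = 2175855427/3363454611 + 5447460/187 = 1665699212745719/57178728387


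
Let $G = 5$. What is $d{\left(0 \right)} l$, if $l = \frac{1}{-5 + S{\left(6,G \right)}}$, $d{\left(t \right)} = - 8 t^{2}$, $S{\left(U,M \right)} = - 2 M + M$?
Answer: $0$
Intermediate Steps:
$S{\left(U,M \right)} = - M$
$l = - \frac{1}{10}$ ($l = \frac{1}{-5 - 5} = \frac{1}{-10} = - \frac{1}{10} \approx -0.1$)
$d{\left(0 \right)} l = - 8 \cdot 0^{2} \left(- \frac{1}{10}\right) = \left(-8\right) 0 \left(- \frac{1}{10}\right) = 0 \left(- \frac{1}{10}\right) = 0$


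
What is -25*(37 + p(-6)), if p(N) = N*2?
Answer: -625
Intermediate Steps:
p(N) = 2*N
-25*(37 + p(-6)) = -25*(37 + 2*(-6)) = -25*(37 - 12) = -25*25 = -625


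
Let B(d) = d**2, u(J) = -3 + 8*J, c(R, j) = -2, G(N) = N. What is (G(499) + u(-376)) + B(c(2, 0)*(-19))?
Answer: -1068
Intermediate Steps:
(G(499) + u(-376)) + B(c(2, 0)*(-19)) = (499 + (-3 + 8*(-376))) + (-2*(-19))**2 = (499 + (-3 - 3008)) + 38**2 = (499 - 3011) + 1444 = -2512 + 1444 = -1068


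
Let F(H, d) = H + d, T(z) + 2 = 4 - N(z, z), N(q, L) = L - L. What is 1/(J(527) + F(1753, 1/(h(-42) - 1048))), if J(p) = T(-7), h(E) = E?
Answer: 1090/1912949 ≈ 0.00056980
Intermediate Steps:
N(q, L) = 0
T(z) = 2 (T(z) = -2 + (4 - 1*0) = -2 + (4 + 0) = -2 + 4 = 2)
J(p) = 2
1/(J(527) + F(1753, 1/(h(-42) - 1048))) = 1/(2 + (1753 + 1/(-42 - 1048))) = 1/(2 + (1753 + 1/(-1090))) = 1/(2 + (1753 - 1/1090)) = 1/(2 + 1910769/1090) = 1/(1912949/1090) = 1090/1912949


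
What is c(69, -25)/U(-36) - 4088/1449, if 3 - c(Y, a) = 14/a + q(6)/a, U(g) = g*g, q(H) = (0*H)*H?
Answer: -2100353/745200 ≈ -2.8185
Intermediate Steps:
q(H) = 0 (q(H) = 0*H = 0)
U(g) = g**2
c(Y, a) = 3 - 14/a (c(Y, a) = 3 - (14/a + 0/a) = 3 - (14/a + 0) = 3 - 14/a)
c(69, -25)/U(-36) - 4088/1449 = (3 - 14/(-25))/((-36)**2) - 4088/1449 = (3 - 14*(-1/25))/1296 - 4088*1/1449 = (3 + 14/25)*(1/1296) - 584/207 = (89/25)*(1/1296) - 584/207 = 89/32400 - 584/207 = -2100353/745200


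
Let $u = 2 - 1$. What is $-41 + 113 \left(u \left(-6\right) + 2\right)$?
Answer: $-493$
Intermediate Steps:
$u = 1$
$-41 + 113 \left(u \left(-6\right) + 2\right) = -41 + 113 \left(1 \left(-6\right) + 2\right) = -41 + 113 \left(-6 + 2\right) = -41 + 113 \left(-4\right) = -41 - 452 = -493$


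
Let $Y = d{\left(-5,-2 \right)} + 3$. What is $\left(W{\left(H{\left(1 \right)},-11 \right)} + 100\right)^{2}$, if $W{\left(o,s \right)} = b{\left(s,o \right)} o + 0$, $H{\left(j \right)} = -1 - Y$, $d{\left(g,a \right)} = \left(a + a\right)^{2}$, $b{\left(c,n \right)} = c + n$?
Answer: $518400$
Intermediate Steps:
$d{\left(g,a \right)} = 4 a^{2}$ ($d{\left(g,a \right)} = \left(2 a\right)^{2} = 4 a^{2}$)
$Y = 19$ ($Y = 4 \left(-2\right)^{2} + 3 = 4 \cdot 4 + 3 = 16 + 3 = 19$)
$H{\left(j \right)} = -20$ ($H{\left(j \right)} = -1 - 19 = -20$)
$W{\left(o,s \right)} = o \left(o + s\right)$ ($W{\left(o,s \right)} = \left(s + o\right) o + 0 = \left(o + s\right) o + 0 = o \left(o + s\right) + 0 = o \left(o + s\right)$)
$\left(W{\left(H{\left(1 \right)},-11 \right)} + 100\right)^{2} = \left(- 20 \left(-20 - 11\right) + 100\right)^{2} = \left(\left(-20\right) \left(-31\right) + 100\right)^{2} = \left(620 + 100\right)^{2} = 720^{2} = 518400$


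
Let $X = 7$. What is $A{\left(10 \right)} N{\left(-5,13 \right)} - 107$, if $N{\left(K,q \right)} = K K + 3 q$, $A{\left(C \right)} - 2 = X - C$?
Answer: $-171$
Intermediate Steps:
$A{\left(C \right)} = 9 - C$ ($A{\left(C \right)} = 2 - \left(-7 + C\right) = 9 - C$)
$N{\left(K,q \right)} = K^{2} + 3 q$
$A{\left(10 \right)} N{\left(-5,13 \right)} - 107 = \left(9 - 10\right) \left(\left(-5\right)^{2} + 3 \cdot 13\right) - 107 = \left(9 - 10\right) \left(25 + 39\right) - 107 = \left(-1\right) 64 - 107 = -64 - 107 = -171$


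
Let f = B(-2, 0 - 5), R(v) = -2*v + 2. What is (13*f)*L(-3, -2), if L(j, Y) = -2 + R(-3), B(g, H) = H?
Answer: -390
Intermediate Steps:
R(v) = 2 - 2*v
L(j, Y) = 6 (L(j, Y) = -2 + (2 - 2*(-3)) = -2 + (2 + 6) = -2 + 8 = 6)
f = -5 (f = 0 - 5 = -5)
(13*f)*L(-3, -2) = (13*(-5))*6 = -65*6 = -390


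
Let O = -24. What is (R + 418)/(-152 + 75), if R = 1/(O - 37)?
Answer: -25497/4697 ≈ -5.4284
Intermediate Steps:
R = -1/61 (R = 1/(-24 - 37) = 1/(-61) = -1/61 ≈ -0.016393)
(R + 418)/(-152 + 75) = (-1/61 + 418)/(-152 + 75) = (25497/61)/(-77) = (25497/61)*(-1/77) = -25497/4697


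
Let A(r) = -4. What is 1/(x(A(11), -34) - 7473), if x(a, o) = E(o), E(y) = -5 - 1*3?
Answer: -1/7481 ≈ -0.00013367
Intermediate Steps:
E(y) = -8 (E(y) = -5 - 3 = -8)
x(a, o) = -8
1/(x(A(11), -34) - 7473) = 1/(-8 - 7473) = 1/(-7481) = -1/7481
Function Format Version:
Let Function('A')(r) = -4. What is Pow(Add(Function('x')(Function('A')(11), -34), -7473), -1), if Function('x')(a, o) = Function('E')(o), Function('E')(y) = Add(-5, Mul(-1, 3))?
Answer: Rational(-1, 7481) ≈ -0.00013367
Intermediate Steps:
Function('E')(y) = -8 (Function('E')(y) = Add(-5, -3) = -8)
Function('x')(a, o) = -8
Pow(Add(Function('x')(Function('A')(11), -34), -7473), -1) = Pow(Add(-8, -7473), -1) = Pow(-7481, -1) = Rational(-1, 7481)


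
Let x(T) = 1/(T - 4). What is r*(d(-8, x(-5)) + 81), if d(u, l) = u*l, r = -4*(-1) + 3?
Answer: 5159/9 ≈ 573.22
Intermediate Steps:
x(T) = 1/(-4 + T)
r = 7 (r = 4 + 3 = 7)
d(u, l) = l*u
r*(d(-8, x(-5)) + 81) = 7*(-8/(-4 - 5) + 81) = 7*(-8/(-9) + 81) = 7*(-⅑*(-8) + 81) = 7*(8/9 + 81) = 7*(737/9) = 5159/9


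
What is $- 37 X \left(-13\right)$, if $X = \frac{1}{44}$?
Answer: $\frac{481}{44} \approx 10.932$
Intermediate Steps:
$X = \frac{1}{44} \approx 0.022727$
$- 37 X \left(-13\right) = \left(-37\right) \frac{1}{44} \left(-13\right) = \left(- \frac{37}{44}\right) \left(-13\right) = \frac{481}{44}$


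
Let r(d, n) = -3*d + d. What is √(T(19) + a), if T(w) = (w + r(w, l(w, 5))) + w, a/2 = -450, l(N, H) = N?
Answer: 30*I ≈ 30.0*I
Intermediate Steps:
a = -900 (a = 2*(-450) = -900)
r(d, n) = -2*d
T(w) = 0 (T(w) = (w - 2*w) + w = -w + w = 0)
√(T(19) + a) = √(0 - 900) = √(-900) = 30*I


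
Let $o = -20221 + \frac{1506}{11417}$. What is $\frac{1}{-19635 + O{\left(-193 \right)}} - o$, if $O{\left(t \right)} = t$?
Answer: $\frac{4577524804611}{226376276} \approx 20221.0$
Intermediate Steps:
$o = - \frac{230861651}{11417}$ ($o = -20221 + 1506 \cdot \frac{1}{11417} = -20221 + \frac{1506}{11417} = - \frac{230861651}{11417} \approx -20221.0$)
$\frac{1}{-19635 + O{\left(-193 \right)}} - o = \frac{1}{-19635 - 193} - - \frac{230861651}{11417} = \frac{1}{-19828} + \frac{230861651}{11417} = - \frac{1}{19828} + \frac{230861651}{11417} = \frac{4577524804611}{226376276}$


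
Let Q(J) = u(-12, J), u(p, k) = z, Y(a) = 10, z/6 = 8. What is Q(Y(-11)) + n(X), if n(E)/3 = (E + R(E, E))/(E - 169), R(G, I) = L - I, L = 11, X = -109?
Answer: 13311/278 ≈ 47.881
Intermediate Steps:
z = 48 (z = 6*8 = 48)
u(p, k) = 48
Q(J) = 48
R(G, I) = 11 - I
n(E) = 33/(-169 + E) (n(E) = 3*((E + (11 - E))/(E - 169)) = 3*(11/(-169 + E)) = 33/(-169 + E))
Q(Y(-11)) + n(X) = 48 + 33/(-169 - 109) = 48 + 33/(-278) = 48 + 33*(-1/278) = 48 - 33/278 = 13311/278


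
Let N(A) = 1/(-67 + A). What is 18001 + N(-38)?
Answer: 1890104/105 ≈ 18001.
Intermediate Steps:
18001 + N(-38) = 18001 + 1/(-67 - 38) = 18001 + 1/(-105) = 18001 - 1/105 = 1890104/105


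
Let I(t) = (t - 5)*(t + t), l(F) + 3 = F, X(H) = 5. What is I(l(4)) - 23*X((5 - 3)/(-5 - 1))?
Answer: -123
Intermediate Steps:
l(F) = -3 + F
I(t) = 2*t*(-5 + t) (I(t) = (-5 + t)*(2*t) = 2*t*(-5 + t))
I(l(4)) - 23*X((5 - 3)/(-5 - 1)) = 2*(-3 + 4)*(-5 + (-3 + 4)) - 23*5 = 2*1*(-5 + 1) - 115 = 2*1*(-4) - 115 = -8 - 115 = -123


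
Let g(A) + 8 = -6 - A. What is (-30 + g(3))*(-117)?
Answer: 5499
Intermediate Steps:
g(A) = -14 - A (g(A) = -8 + (-6 - A) = -14 - A)
(-30 + g(3))*(-117) = (-30 + (-14 - 1*3))*(-117) = (-30 + (-14 - 3))*(-117) = (-30 - 17)*(-117) = -47*(-117) = 5499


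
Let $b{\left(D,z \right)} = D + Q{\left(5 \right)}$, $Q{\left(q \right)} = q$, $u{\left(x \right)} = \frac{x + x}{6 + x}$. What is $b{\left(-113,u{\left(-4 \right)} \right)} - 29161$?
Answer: $-29269$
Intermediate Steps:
$u{\left(x \right)} = \frac{2 x}{6 + x}$
$b{\left(D,z \right)} = 5 + D$ ($b{\left(D,z \right)} = D + 5 = 5 + D$)
$b{\left(-113,u{\left(-4 \right)} \right)} - 29161 = \left(5 - 113\right) - 29161 = -108 - 29161 = -29269$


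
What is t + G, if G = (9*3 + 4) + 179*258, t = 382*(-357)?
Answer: -90161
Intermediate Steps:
t = -136374
G = 46213 (G = (27 + 4) + 46182 = 31 + 46182 = 46213)
t + G = -136374 + 46213 = -90161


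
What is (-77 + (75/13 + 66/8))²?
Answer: 10725625/2704 ≈ 3966.6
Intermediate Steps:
(-77 + (75/13 + 66/8))² = (-77 + (75*(1/13) + 66*(⅛)))² = (-77 + (75/13 + 33/4))² = (-77 + 729/52)² = (-3275/52)² = 10725625/2704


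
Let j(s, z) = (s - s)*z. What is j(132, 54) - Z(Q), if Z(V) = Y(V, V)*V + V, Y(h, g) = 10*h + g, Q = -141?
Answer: -218550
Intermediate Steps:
Y(h, g) = g + 10*h
j(s, z) = 0 (j(s, z) = 0*z = 0)
Z(V) = V + 11*V² (Z(V) = (V + 10*V)*V + V = (11*V)*V + V = 11*V² + V = V + 11*V²)
j(132, 54) - Z(Q) = 0 - (-141)*(1 + 11*(-141)) = 0 - (-141)*(1 - 1551) = 0 - (-141)*(-1550) = 0 - 1*218550 = 0 - 218550 = -218550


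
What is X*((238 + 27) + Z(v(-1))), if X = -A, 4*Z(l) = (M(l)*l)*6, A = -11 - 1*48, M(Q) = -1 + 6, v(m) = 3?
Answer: 33925/2 ≈ 16963.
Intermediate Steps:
M(Q) = 5
A = -59 (A = -11 - 48 = -59)
Z(l) = 15*l/2 (Z(l) = ((5*l)*6)/4 = (30*l)/4 = 15*l/2)
X = 59 (X = -1*(-59) = 59)
X*((238 + 27) + Z(v(-1))) = 59*((238 + 27) + (15/2)*3) = 59*(265 + 45/2) = 59*(575/2) = 33925/2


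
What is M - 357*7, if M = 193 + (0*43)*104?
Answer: -2306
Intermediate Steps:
M = 193 (M = 193 + 0*104 = 193 + 0 = 193)
M - 357*7 = 193 - 357*7 = 193 - 2499 = -2306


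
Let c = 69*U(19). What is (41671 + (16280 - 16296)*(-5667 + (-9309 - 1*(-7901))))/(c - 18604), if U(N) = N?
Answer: -154871/17293 ≈ -8.9557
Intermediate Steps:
c = 1311 (c = 69*19 = 1311)
(41671 + (16280 - 16296)*(-5667 + (-9309 - 1*(-7901))))/(c - 18604) = (41671 + (16280 - 16296)*(-5667 + (-9309 - 1*(-7901))))/(1311 - 18604) = (41671 - 16*(-5667 + (-9309 + 7901)))/(-17293) = (41671 - 16*(-5667 - 1408))*(-1/17293) = (41671 - 16*(-7075))*(-1/17293) = (41671 + 113200)*(-1/17293) = 154871*(-1/17293) = -154871/17293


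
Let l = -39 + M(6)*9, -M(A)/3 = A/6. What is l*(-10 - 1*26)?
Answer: 2376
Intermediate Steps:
M(A) = -A/2 (M(A) = -3*A/6 = -A/2)
l = -66 (l = -39 - ½*6*9 = -39 - 3*9 = -39 - 27 = -66)
l*(-10 - 1*26) = -66*(-10 - 1*26) = -66*(-10 - 26) = -66*(-36) = 2376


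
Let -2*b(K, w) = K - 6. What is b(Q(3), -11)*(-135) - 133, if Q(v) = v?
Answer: -671/2 ≈ -335.50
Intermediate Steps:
b(K, w) = 3 - K/2 (b(K, w) = -(K - 6)/2 = -(-6 + K)/2 = 3 - K/2)
b(Q(3), -11)*(-135) - 133 = (3 - 1/2*3)*(-135) - 133 = (3 - 3/2)*(-135) - 133 = (3/2)*(-135) - 133 = -405/2 - 133 = -671/2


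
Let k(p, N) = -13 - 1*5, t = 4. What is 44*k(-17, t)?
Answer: -792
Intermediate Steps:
k(p, N) = -18 (k(p, N) = -13 - 5 = -18)
44*k(-17, t) = 44*(-18) = -792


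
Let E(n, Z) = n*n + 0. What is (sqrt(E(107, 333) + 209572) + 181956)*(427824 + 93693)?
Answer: 94893147252 + 521517*sqrt(221021) ≈ 9.5138e+10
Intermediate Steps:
E(n, Z) = n**2 (E(n, Z) = n**2 + 0 = n**2)
(sqrt(E(107, 333) + 209572) + 181956)*(427824 + 93693) = (sqrt(107**2 + 209572) + 181956)*(427824 + 93693) = (sqrt(11449 + 209572) + 181956)*521517 = (sqrt(221021) + 181956)*521517 = (181956 + sqrt(221021))*521517 = 94893147252 + 521517*sqrt(221021)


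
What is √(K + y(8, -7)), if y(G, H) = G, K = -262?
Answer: I*√254 ≈ 15.937*I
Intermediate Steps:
√(K + y(8, -7)) = √(-262 + 8) = √(-254) = I*√254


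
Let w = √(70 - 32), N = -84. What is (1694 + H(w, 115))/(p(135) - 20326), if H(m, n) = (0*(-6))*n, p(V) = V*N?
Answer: -847/15833 ≈ -0.053496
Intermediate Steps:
p(V) = -84*V (p(V) = V*(-84) = -84*V)
w = √38 ≈ 6.1644
H(m, n) = 0 (H(m, n) = 0*n = 0)
(1694 + H(w, 115))/(p(135) - 20326) = (1694 + 0)/(-84*135 - 20326) = 1694/(-11340 - 20326) = 1694/(-31666) = 1694*(-1/31666) = -847/15833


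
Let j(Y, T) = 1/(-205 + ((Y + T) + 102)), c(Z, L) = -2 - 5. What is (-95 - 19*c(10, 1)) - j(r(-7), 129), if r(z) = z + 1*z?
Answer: 455/12 ≈ 37.917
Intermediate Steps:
c(Z, L) = -7
r(z) = 2*z (r(z) = z + z = 2*z)
j(Y, T) = 1/(-103 + T + Y) (j(Y, T) = 1/(-205 + ((T + Y) + 102)) = 1/(-205 + (102 + T + Y)) = 1/(-103 + T + Y))
(-95 - 19*c(10, 1)) - j(r(-7), 129) = (-95 - 19*(-7)) - 1/(-103 + 129 + 2*(-7)) = (-95 + 133) - 1/(-103 + 129 - 14) = 38 - 1/12 = 455/12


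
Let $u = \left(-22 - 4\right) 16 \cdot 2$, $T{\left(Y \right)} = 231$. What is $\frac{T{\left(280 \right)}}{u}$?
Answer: $- \frac{231}{832} \approx -0.27764$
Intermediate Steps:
$u = -832$ ($u = \left(-26\right) 16 \cdot 2 = \left(-416\right) 2 = -832$)
$\frac{T{\left(280 \right)}}{u} = \frac{231}{-832} = 231 \left(- \frac{1}{832}\right) = - \frac{231}{832}$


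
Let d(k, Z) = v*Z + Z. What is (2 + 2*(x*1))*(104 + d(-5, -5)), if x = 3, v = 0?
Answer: 792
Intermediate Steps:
d(k, Z) = Z (d(k, Z) = 0*Z + Z = 0 + Z = Z)
(2 + 2*(x*1))*(104 + d(-5, -5)) = (2 + 2*(3*1))*(104 - 5) = (2 + 2*3)*99 = (2 + 6)*99 = 8*99 = 792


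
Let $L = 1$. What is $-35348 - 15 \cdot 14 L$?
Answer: $-35558$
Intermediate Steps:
$-35348 - 15 \cdot 14 L = -35348 - 15 \cdot 14 \cdot 1 = -35348 - 210 \cdot 1 = -35348 - 210 = -35558$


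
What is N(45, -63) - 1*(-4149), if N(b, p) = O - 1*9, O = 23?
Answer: 4163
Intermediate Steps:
N(b, p) = 14 (N(b, p) = 23 - 1*9 = 23 - 9 = 14)
N(45, -63) - 1*(-4149) = 14 - 1*(-4149) = 14 + 4149 = 4163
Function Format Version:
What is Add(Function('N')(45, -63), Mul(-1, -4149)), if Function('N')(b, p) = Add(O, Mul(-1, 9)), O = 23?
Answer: 4163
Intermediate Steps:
Function('N')(b, p) = 14 (Function('N')(b, p) = Add(23, Mul(-1, 9)) = Add(23, -9) = 14)
Add(Function('N')(45, -63), Mul(-1, -4149)) = Add(14, Mul(-1, -4149)) = Add(14, 4149) = 4163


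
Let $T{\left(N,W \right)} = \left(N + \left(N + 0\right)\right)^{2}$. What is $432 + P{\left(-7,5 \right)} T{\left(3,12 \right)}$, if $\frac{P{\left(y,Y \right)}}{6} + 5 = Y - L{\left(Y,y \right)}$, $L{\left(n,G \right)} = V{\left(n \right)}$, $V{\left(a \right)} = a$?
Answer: $-648$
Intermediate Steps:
$L{\left(n,G \right)} = n$
$T{\left(N,W \right)} = 4 N^{2}$ ($T{\left(N,W \right)} = \left(N + N\right)^{2} = \left(2 N\right)^{2} = 4 N^{2}$)
$P{\left(y,Y \right)} = -30$ ($P{\left(y,Y \right)} = -30 + 6 \left(Y - Y\right) = -30 + 6 \cdot 0 = -30 + 0 = -30$)
$432 + P{\left(-7,5 \right)} T{\left(3,12 \right)} = 432 - 30 \cdot 4 \cdot 3^{2} = 432 - 30 \cdot 4 \cdot 9 = 432 - 1080 = -648$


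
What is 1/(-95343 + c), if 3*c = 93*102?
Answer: -1/92181 ≈ -1.0848e-5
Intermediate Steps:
c = 3162 (c = (93*102)/3 = (⅓)*9486 = 3162)
1/(-95343 + c) = 1/(-95343 + 3162) = 1/(-92181) = -1/92181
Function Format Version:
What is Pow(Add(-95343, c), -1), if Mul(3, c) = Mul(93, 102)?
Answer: Rational(-1, 92181) ≈ -1.0848e-5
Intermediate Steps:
c = 3162 (c = Mul(Rational(1, 3), Mul(93, 102)) = Mul(Rational(1, 3), 9486) = 3162)
Pow(Add(-95343, c), -1) = Pow(Add(-95343, 3162), -1) = Pow(-92181, -1) = Rational(-1, 92181)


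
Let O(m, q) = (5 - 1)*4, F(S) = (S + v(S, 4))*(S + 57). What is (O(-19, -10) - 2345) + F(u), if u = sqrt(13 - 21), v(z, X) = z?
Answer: -2345 + 228*I*sqrt(2) ≈ -2345.0 + 322.44*I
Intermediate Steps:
u = 2*I*sqrt(2) (u = sqrt(-8) = 2*I*sqrt(2) ≈ 2.8284*I)
F(S) = 2*S*(57 + S) (F(S) = (S + S)*(S + 57) = (2*S)*(57 + S) = 2*S*(57 + S))
O(m, q) = 16 (O(m, q) = 4*4 = 16)
(O(-19, -10) - 2345) + F(u) = (16 - 2345) + 2*(2*I*sqrt(2))*(57 + 2*I*sqrt(2)) = -2329 + 4*I*sqrt(2)*(57 + 2*I*sqrt(2))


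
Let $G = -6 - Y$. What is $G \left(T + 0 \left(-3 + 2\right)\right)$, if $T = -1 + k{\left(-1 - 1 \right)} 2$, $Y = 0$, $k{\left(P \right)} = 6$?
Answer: $-66$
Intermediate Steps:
$G = -6$ ($G = -6 - 0 = -6 + 0 = -6$)
$T = 11$ ($T = -1 + 6 \cdot 2 = -1 + 12 = 11$)
$G \left(T + 0 \left(-3 + 2\right)\right) = - 6 \left(11 + 0 \left(-3 + 2\right)\right) = - 6 \left(11 + 0 \left(-1\right)\right) = - 6 \left(11 + 0\right) = \left(-6\right) 11 = -66$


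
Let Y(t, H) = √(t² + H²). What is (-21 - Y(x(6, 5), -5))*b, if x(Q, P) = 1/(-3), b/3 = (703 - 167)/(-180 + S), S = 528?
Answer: -2814/29 - 134*√226/87 ≈ -120.19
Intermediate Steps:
b = 134/29 (b = 3*((703 - 167)/(-180 + 528)) = 3*(536/348) = 3*(536*(1/348)) = 3*(134/87) = 134/29 ≈ 4.6207)
x(Q, P) = -⅓
Y(t, H) = √(H² + t²)
(-21 - Y(x(6, 5), -5))*b = (-21 - √((-5)² + (-⅓)²))*(134/29) = (-21 - √(25 + ⅑))*(134/29) = (-21 - √(226/9))*(134/29) = (-21 - √226/3)*(134/29) = -2814/29 - 134*√226/87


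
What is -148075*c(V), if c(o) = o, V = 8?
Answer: -1184600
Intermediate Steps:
-148075*c(V) = -148075*8 = -1184600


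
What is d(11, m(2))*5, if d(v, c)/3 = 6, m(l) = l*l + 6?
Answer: 90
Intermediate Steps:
m(l) = 6 + l² (m(l) = l² + 6 = 6 + l²)
d(v, c) = 18 (d(v, c) = 3*6 = 18)
d(11, m(2))*5 = 18*5 = 90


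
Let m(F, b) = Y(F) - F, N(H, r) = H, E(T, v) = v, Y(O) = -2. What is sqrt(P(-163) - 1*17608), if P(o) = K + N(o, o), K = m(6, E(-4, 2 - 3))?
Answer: I*sqrt(17779) ≈ 133.34*I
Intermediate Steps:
m(F, b) = -2 - F
K = -8 (K = -2 - 1*6 = -2 - 6 = -8)
P(o) = -8 + o
sqrt(P(-163) - 1*17608) = sqrt((-8 - 163) - 1*17608) = sqrt(-171 - 17608) = sqrt(-17779) = I*sqrt(17779)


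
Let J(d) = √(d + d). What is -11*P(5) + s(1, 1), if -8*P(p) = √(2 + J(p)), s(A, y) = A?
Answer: 1 + 11*√(2 + √10)/8 ≈ 4.1241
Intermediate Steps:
J(d) = √2*√d (J(d) = √(2*d) = √2*√d)
P(p) = -√(2 + √2*√p)/8
-11*P(5) + s(1, 1) = -(-11)*√(2 + √2*√5)/8 + 1 = -(-11)*√(2 + √10)/8 + 1 = 11*√(2 + √10)/8 + 1 = 1 + 11*√(2 + √10)/8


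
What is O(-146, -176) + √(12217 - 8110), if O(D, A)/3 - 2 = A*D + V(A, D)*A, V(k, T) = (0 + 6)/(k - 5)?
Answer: 13957182/181 + 37*√3 ≈ 77176.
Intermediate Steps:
V(k, T) = 6/(-5 + k)
O(D, A) = 6 + 3*A*D + 18*A/(-5 + A) (O(D, A) = 6 + 3*(A*D + (6/(-5 + A))*A) = 6 + 3*(A*D + 6*A/(-5 + A)) = 6 + (3*A*D + 18*A/(-5 + A)) = 6 + 3*A*D + 18*A/(-5 + A))
O(-146, -176) + √(12217 - 8110) = 3*(6*(-176) + (-5 - 176)*(2 - 176*(-146)))/(-5 - 176) + √(12217 - 8110) = 3*(-1056 - 181*(2 + 25696))/(-181) + √4107 = 3*(-1/181)*(-1056 - 181*25698) + 37*√3 = 3*(-1/181)*(-1056 - 4651338) + 37*√3 = 3*(-1/181)*(-4652394) + 37*√3 = 13957182/181 + 37*√3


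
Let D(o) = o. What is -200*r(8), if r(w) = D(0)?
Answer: 0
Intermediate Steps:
r(w) = 0
-200*r(8) = -200*0 = -50*0 = 0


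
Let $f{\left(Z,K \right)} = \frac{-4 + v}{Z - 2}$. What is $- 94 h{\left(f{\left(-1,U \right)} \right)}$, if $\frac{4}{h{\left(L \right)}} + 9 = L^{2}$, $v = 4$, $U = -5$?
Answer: $\frac{376}{9} \approx 41.778$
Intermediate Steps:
$f{\left(Z,K \right)} = 0$ ($f{\left(Z,K \right)} = \frac{-4 + 4}{Z - 2} = \frac{0}{Z - 2} = \frac{0}{-2 + Z} = 0$)
$h{\left(L \right)} = \frac{4}{-9 + L^{2}}$
$- 94 h{\left(f{\left(-1,U \right)} \right)} = - 94 \frac{4}{-9 + 0^{2}} = - 94 \frac{4}{-9 + 0} = - 94 \frac{4}{-9} = - 94 \cdot 4 \left(- \frac{1}{9}\right) = \left(-94\right) \left(- \frac{4}{9}\right) = \frac{376}{9}$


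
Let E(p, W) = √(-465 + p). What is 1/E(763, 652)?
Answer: √298/298 ≈ 0.057928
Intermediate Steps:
1/E(763, 652) = 1/(√(-465 + 763)) = 1/(√298) = √298/298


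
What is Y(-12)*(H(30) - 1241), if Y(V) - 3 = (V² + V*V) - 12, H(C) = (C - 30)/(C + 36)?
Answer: -346239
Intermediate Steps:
H(C) = (-30 + C)/(36 + C)
Y(V) = -9 + 2*V² (Y(V) = 3 + ((V² + V*V) - 12) = 3 + ((V² + V²) - 12) = 3 + (2*V² - 12) = 3 + (-12 + 2*V²) = -9 + 2*V²)
Y(-12)*(H(30) - 1241) = (-9 + 2*(-12)²)*((-30 + 30)/(36 + 30) - 1241) = (-9 + 2*144)*(0/66 - 1241) = (-9 + 288)*((1/66)*0 - 1241) = 279*(0 - 1241) = 279*(-1241) = -346239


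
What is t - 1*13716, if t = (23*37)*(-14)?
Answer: -25630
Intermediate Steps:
t = -11914 (t = 851*(-14) = -11914)
t - 1*13716 = -11914 - 1*13716 = -11914 - 13716 = -25630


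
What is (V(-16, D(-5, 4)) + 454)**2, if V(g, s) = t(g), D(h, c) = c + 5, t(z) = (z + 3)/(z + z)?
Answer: 211440681/1024 ≈ 2.0649e+5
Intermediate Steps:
t(z) = (3 + z)/(2*z) (t(z) = (3 + z)/((2*z)) = (3 + z)*(1/(2*z)) = (3 + z)/(2*z))
D(h, c) = 5 + c
V(g, s) = (3 + g)/(2*g)
(V(-16, D(-5, 4)) + 454)**2 = ((1/2)*(3 - 16)/(-16) + 454)**2 = ((1/2)*(-1/16)*(-13) + 454)**2 = (13/32 + 454)**2 = (14541/32)**2 = 211440681/1024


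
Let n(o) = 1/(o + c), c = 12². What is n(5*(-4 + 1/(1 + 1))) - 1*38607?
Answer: -9767569/253 ≈ -38607.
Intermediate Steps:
c = 144
n(o) = 1/(144 + o) (n(o) = 1/(o + 144) = 1/(144 + o))
n(5*(-4 + 1/(1 + 1))) - 1*38607 = 1/(144 + 5*(-4 + 1/(1 + 1))) - 1*38607 = 1/(144 + 5*(-4 + 1/2)) - 38607 = 1/(144 + 5*(-4 + ½)) - 38607 = 1/(144 + 5*(-7/2)) - 38607 = 1/(144 - 35/2) - 38607 = 1/(253/2) - 38607 = 2/253 - 38607 = -9767569/253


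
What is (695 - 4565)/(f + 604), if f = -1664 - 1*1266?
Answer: 1935/1163 ≈ 1.6638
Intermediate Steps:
f = -2930 (f = -1664 - 1266 = -2930)
(695 - 4565)/(f + 604) = (695 - 4565)/(-2930 + 604) = -3870/(-2326) = -3870*(-1/2326) = 1935/1163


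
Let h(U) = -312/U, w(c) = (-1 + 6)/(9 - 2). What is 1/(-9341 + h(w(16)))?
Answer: -5/48889 ≈ -0.00010227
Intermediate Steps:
w(c) = 5/7
h(U) = -312/U
1/(-9341 + h(w(16))) = 1/(-9341 - 312/5/7) = 1/(-9341 - 312*7/5) = 1/(-9341 - 2184/5) = 1/(-48889/5) = -5/48889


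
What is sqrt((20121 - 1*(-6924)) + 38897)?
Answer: sqrt(65942) ≈ 256.79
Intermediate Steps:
sqrt((20121 - 1*(-6924)) + 38897) = sqrt((20121 + 6924) + 38897) = sqrt(27045 + 38897) = sqrt(65942)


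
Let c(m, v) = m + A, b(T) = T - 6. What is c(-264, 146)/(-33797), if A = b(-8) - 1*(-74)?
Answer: 204/33797 ≈ 0.0060360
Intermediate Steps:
b(T) = -6 + T
A = 60 (A = (-6 - 8) - 1*(-74) = -14 + 74 = 60)
c(m, v) = 60 + m (c(m, v) = m + 60 = 60 + m)
c(-264, 146)/(-33797) = (60 - 264)/(-33797) = -204*(-1/33797) = 204/33797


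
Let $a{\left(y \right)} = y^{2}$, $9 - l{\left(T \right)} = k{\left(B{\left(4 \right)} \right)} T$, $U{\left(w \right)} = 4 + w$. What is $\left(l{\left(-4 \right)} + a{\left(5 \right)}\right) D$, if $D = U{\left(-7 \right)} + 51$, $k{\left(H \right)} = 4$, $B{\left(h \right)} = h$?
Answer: $2400$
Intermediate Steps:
$l{\left(T \right)} = 9 - 4 T$
$D = 48$ ($D = \left(4 - 7\right) + 51 = -3 + 51 = 48$)
$\left(l{\left(-4 \right)} + a{\left(5 \right)}\right) D = \left(\left(9 - -16\right) + 5^{2}\right) 48 = \left(\left(9 + 16\right) + 25\right) 48 = \left(25 + 25\right) 48 = 50 \cdot 48 = 2400$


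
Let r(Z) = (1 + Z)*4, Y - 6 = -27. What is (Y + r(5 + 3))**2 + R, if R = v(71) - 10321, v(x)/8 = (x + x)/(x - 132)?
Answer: -616992/61 ≈ -10115.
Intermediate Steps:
Y = -21 (Y = 6 - 27 = -21)
v(x) = 16*x/(-132 + x) (v(x) = 8*((x + x)/(x - 132)) = 8*((2*x)/(-132 + x)) = 8*(2*x/(-132 + x)) = 16*x/(-132 + x))
R = -630717/61 (R = 16*71/(-132 + 71) - 10321 = 16*71/(-61) - 10321 = 16*71*(-1/61) - 10321 = -1136/61 - 10321 = -630717/61 ≈ -10340.)
r(Z) = 4 + 4*Z
(Y + r(5 + 3))**2 + R = (-21 + (4 + 4*(5 + 3)))**2 - 630717/61 = (-21 + (4 + 4*8))**2 - 630717/61 = (-21 + (4 + 32))**2 - 630717/61 = (-21 + 36)**2 - 630717/61 = 15**2 - 630717/61 = 225 - 630717/61 = -616992/61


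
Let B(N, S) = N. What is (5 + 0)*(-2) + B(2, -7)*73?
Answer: 136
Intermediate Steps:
(5 + 0)*(-2) + B(2, -7)*73 = (5 + 0)*(-2) + 2*73 = 5*(-2) + 146 = -10 + 146 = 136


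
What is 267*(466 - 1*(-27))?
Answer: 131631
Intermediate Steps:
267*(466 - 1*(-27)) = 267*(466 + 27) = 267*493 = 131631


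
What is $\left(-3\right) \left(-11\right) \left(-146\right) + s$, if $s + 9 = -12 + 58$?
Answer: $-4781$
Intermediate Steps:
$s = 37$ ($s = -9 + \left(-12 + 58\right) = -9 + 46 = 37$)
$\left(-3\right) \left(-11\right) \left(-146\right) + s = \left(-3\right) \left(-11\right) \left(-146\right) + 37 = 33 \left(-146\right) + 37 = -4818 + 37 = -4781$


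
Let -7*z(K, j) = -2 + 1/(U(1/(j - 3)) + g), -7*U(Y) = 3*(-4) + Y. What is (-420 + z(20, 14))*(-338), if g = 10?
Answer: 894758670/6307 ≈ 1.4187e+5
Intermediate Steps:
U(Y) = 12/7 - Y/7 (U(Y) = -(3*(-4) + Y)/7 = -(-12 + Y)/7 = 12/7 - Y/7)
z(K, j) = 2/7 - 1/(7*(82/7 - 1/(7*(-3 + j)))) (z(K, j) = -(-2 + 1/((12/7 - 1/(7*(j - 3))) + 10))/7 = -(-2 + 1/((12/7 - 1/(7*(-3 + j))) + 10))/7 = -(-2 + 1/(82/7 - 1/(7*(-3 + j))))/7 = 2/7 - 1/(7*(82/7 - 1/(7*(-3 + j)))))
(-420 + z(20, 14))*(-338) = (-420 + (-473 + 157*14)/(7*(-247 + 82*14)))*(-338) = (-420 + (-473 + 2198)/(7*(-247 + 1148)))*(-338) = (-420 + (1/7)*1725/901)*(-338) = (-420 + (1/7)*(1/901)*1725)*(-338) = (-420 + 1725/6307)*(-338) = -2647215/6307*(-338) = 894758670/6307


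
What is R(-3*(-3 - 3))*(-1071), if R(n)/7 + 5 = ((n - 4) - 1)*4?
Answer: -352359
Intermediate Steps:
R(n) = -175 + 28*n (R(n) = -35 + 7*(((n - 4) - 1)*4) = -35 + 7*(((-4 + n) - 1)*4) = -35 + 7*((-5 + n)*4) = -35 + 7*(-20 + 4*n) = -35 + (-140 + 28*n) = -175 + 28*n)
R(-3*(-3 - 3))*(-1071) = (-175 + 28*(-3*(-3 - 3)))*(-1071) = (-175 + 28*(-3*(-6)))*(-1071) = (-175 + 28*18)*(-1071) = (-175 + 504)*(-1071) = 329*(-1071) = -352359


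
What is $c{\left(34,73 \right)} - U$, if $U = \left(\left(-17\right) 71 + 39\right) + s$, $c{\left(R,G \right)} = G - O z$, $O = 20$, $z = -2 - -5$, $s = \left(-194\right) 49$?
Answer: $10687$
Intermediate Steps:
$s = -9506$
$z = 3$ ($z = -2 + 5 = 3$)
$c{\left(R,G \right)} = -60 + G$ ($c{\left(R,G \right)} = G - 20 \cdot 3 = G - 60 = -60 + G$)
$U = -10674$ ($U = \left(\left(-17\right) 71 + 39\right) - 9506 = \left(-1207 + 39\right) - 9506 = -1168 - 9506 = -10674$)
$c{\left(34,73 \right)} - U = \left(-60 + 73\right) - -10674 = 13 + 10674 = 10687$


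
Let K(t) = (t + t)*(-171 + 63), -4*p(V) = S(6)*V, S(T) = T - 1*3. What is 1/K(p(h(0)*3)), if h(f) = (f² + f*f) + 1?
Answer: 1/486 ≈ 0.0020576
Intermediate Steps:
S(T) = -3 + T (S(T) = T - 3 = -3 + T)
h(f) = 1 + 2*f² (h(f) = (f² + f²) + 1 = 2*f² + 1 = 1 + 2*f²)
p(V) = -3*V/4 (p(V) = -(-3 + 6)*V/4 = -3*V/4)
K(t) = -216*t (K(t) = (2*t)*(-108) = -216*t)
1/K(p(h(0)*3)) = 1/(-(-162)*(1 + 2*0²)*3) = 1/(-(-162)*(1 + 2*0)*3) = 1/(-(-162)*(1 + 0)*3) = 1/(-(-162)*1*3) = 1/(-(-162)*3) = 1/(-216*(-9/4)) = 1/486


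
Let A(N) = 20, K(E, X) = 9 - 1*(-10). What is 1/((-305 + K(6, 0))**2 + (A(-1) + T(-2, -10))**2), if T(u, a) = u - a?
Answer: 1/82580 ≈ 1.2109e-5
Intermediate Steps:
K(E, X) = 19 (K(E, X) = 9 + 10 = 19)
1/((-305 + K(6, 0))**2 + (A(-1) + T(-2, -10))**2) = 1/((-305 + 19)**2 + (20 + (-2 - 1*(-10)))**2) = 1/((-286)**2 + (20 + (-2 + 10))**2) = 1/(81796 + (20 + 8)**2) = 1/(81796 + 28**2) = 1/(81796 + 784) = 1/82580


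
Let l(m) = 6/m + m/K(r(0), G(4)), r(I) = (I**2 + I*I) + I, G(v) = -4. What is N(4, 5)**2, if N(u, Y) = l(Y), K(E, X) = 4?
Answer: 2401/400 ≈ 6.0025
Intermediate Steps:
r(I) = I + 2*I**2 (r(I) = (I**2 + I**2) + I = 2*I**2 + I = I + 2*I**2)
l(m) = 6/m + m/4
N(u, Y) = 6/Y + Y/4
N(4, 5)**2 = (6/5 + (1/4)*5)**2 = (6*(1/5) + 5/4)**2 = (6/5 + 5/4)**2 = (49/20)**2 = 2401/400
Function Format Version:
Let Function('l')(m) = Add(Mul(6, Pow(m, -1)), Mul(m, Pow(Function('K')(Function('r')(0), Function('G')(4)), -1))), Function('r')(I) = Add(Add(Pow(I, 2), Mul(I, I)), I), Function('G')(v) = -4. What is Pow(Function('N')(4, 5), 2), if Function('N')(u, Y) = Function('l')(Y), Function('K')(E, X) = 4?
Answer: Rational(2401, 400) ≈ 6.0025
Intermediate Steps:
Function('r')(I) = Add(I, Mul(2, Pow(I, 2))) (Function('r')(I) = Add(Add(Pow(I, 2), Pow(I, 2)), I) = Add(Mul(2, Pow(I, 2)), I) = Add(I, Mul(2, Pow(I, 2))))
Function('l')(m) = Add(Mul(6, Pow(m, -1)), Mul(Rational(1, 4), m)) (Function('l')(m) = Add(Mul(6, Pow(m, -1)), Mul(m, Pow(4, -1))) = Add(Mul(6, Pow(m, -1)), Mul(m, Rational(1, 4))) = Add(Mul(6, Pow(m, -1)), Mul(Rational(1, 4), m)))
Function('N')(u, Y) = Add(Mul(6, Pow(Y, -1)), Mul(Rational(1, 4), Y))
Pow(Function('N')(4, 5), 2) = Pow(Add(Mul(6, Pow(5, -1)), Mul(Rational(1, 4), 5)), 2) = Pow(Add(Mul(6, Rational(1, 5)), Rational(5, 4)), 2) = Pow(Add(Rational(6, 5), Rational(5, 4)), 2) = Pow(Rational(49, 20), 2) = Rational(2401, 400)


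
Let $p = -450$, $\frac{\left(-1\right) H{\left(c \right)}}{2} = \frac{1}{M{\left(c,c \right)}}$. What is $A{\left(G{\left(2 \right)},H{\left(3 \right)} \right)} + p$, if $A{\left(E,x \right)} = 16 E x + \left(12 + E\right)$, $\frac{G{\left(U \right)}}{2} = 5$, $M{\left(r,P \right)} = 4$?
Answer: $-508$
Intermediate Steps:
$G{\left(U \right)} = 10$ ($G{\left(U \right)} = 2 \cdot 5 = 10$)
$H{\left(c \right)} = - \frac{1}{2}$ ($H{\left(c \right)} = - \frac{2}{4} = \left(-2\right) \frac{1}{4} = - \frac{1}{2}$)
$A{\left(E,x \right)} = 12 + E + 16 E x$ ($A{\left(E,x \right)} = 16 E x + \left(12 + E\right) = 12 + E + 16 E x$)
$A{\left(G{\left(2 \right)},H{\left(3 \right)} \right)} + p = \left(12 + 10 + 16 \cdot 10 \left(- \frac{1}{2}\right)\right) - 450 = \left(12 + 10 - 80\right) - 450 = -58 - 450 = -508$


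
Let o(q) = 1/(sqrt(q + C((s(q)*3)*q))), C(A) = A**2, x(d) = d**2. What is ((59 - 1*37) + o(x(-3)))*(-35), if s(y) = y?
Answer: -770 - 35*sqrt(6562)/19686 ≈ -770.14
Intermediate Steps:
o(q) = 1/sqrt(q + 9*q**4) (o(q) = 1/(sqrt(q + ((q*3)*q)**2)) = 1/(sqrt(q + ((3*q)*q)**2)) = 1/(sqrt(q + (3*q**2)**2)) = 1/(sqrt(q + 9*q**4)) = 1/sqrt(q + 9*q**4))
((59 - 1*37) + o(x(-3)))*(-35) = ((59 - 1*37) + 1/sqrt((-3)**2 + 9*((-3)**2)**4))*(-35) = ((59 - 37) + 1/sqrt(9 + 9*9**4))*(-35) = (22 + 1/sqrt(9 + 9*6561))*(-35) = (22 + 1/sqrt(9 + 59049))*(-35) = (22 + 1/sqrt(59058))*(-35) = (22 + sqrt(6562)/19686)*(-35) = -770 - 35*sqrt(6562)/19686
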